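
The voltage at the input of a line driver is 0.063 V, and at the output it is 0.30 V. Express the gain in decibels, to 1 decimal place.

Voltage is an amplitude quantity, so gain = 20·log₁₀(V_out/V_in).
20·log₁₀(0.30/0.063) = 20·log₁₀(4.762) = 13.6 dB.

13.6 dB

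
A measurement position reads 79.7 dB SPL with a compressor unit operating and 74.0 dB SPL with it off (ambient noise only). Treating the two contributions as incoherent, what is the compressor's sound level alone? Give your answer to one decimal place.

78.3 dB SPL

Background correction is a power subtraction:
L_src = 10·log₁₀(10^(79.7/10) − 10^(74.0/10)) = 10·log₁₀(68210000) = 78.3 dB SPL.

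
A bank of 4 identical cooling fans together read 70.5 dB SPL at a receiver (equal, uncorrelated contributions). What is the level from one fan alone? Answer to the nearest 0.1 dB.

4 equal incoherent sources add 10·log₁₀(4) = 6.02 dB over one source.
L_one = 70.5 − 6.02 = 64.5 dB SPL.

64.5 dB SPL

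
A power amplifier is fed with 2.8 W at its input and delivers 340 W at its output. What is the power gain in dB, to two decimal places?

Power is a power quantity, so gain = 10·log₁₀(P_out/P_in).
10·log₁₀(340/2.8) = 10·log₁₀(121.4) = 20.84 dB.

20.84 dB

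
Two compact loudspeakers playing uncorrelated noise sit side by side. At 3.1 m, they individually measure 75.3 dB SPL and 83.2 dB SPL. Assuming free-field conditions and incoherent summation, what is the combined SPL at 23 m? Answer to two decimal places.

66.45 dB SPL

Combined at 3.1 m: 10·log₁₀(10^(75.3/10)+10^(83.2/10)) = 83.853 dB SPL.
Then apply −20·log₁₀(23/3.1) = -17.407 dB → 66.45 dB SPL.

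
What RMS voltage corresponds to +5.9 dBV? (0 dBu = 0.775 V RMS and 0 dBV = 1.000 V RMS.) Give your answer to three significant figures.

1.97 V

V = 1.000 V × 10^(+5.9/20).
= 1.000 × 1.972 = 1.97 V.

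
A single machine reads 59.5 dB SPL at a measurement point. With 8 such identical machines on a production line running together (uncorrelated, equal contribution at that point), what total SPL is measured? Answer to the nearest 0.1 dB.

8 equal incoherent sources raise the level by 10·log₁₀(8) = 9.03 dB.
L_total = 59.5 + 9.03 = 68.5 dB SPL.

68.5 dB SPL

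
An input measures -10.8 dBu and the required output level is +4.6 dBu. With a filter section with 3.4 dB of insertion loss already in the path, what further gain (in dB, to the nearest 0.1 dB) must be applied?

18.8 dB

The required make-up gain is the shortfall in the dB sum.
G = +4.6 − (-10.8) + 3.4 = 18.8 dB.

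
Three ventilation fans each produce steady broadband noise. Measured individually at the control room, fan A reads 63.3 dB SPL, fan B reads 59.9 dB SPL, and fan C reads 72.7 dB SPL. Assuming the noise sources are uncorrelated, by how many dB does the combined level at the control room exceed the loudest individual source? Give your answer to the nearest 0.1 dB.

Add the sources as powers (linear), then convert back to dB:
L_total = 10·log₁₀(10^(63.3/10) + 10^(59.9/10) + 10^(72.7/10)) = 73.37 dB SPL.
Excess over the loudest (72.7 dB): 73.37 − 72.7 = 0.7 dB.

0.7 dB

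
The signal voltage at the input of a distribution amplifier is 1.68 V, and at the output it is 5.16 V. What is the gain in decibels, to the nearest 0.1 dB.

9.7 dB

Voltage ratio → dB uses the 20·log₁₀ form:
20·log₁₀(5.16/1.68) = 20·log₁₀(3.071) = 9.7 dB.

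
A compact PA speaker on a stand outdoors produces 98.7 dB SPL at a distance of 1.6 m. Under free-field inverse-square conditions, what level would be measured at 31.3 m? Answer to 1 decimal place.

72.9 dB SPL

For a point source in a free field, ΔL = −20·log₁₀(d₂/d₁).
ΔL = −20·log₁₀(31.3/1.6) = -25.83 dB, so L₂ = 98.7 + (-25.83) = 72.9 dB SPL.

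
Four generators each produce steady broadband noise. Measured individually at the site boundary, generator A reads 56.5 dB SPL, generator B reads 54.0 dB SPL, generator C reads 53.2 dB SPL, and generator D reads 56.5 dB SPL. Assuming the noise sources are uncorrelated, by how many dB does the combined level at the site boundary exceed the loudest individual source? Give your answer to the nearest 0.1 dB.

Uncorrelated sources add in intensity (power), not in dB.
L_total = 10·log₁₀(10^(56.5/10) + 10^(54.0/10) + 10^(53.2/10) + 10^(56.5/10)) = 61.31 dB SPL.
Excess over the loudest (56.5 dB): 61.31 − 56.5 = 4.8 dB.

4.8 dB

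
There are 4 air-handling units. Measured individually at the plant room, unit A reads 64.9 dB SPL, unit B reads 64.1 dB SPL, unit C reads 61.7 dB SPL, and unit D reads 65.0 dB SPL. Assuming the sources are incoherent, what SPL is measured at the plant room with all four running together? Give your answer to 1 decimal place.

70.1 dB SPL

Uncorrelated sources add in intensity (power), not in dB.
L_total = 10·log₁₀(10^(64.9/10) + 10^(64.1/10) + 10^(61.7/10) + 10^(65.0/10)) = 10·log₁₀(10300000) = 70.1 dB SPL.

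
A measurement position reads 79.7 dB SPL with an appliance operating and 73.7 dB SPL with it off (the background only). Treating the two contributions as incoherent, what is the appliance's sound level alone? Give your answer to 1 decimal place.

Subtract intensities: L_src = 10·log₁₀(10^(L_total/10) − 10^(L_bg/10)).
L_src = 10·log₁₀(10^(79.7/10) − 10^(73.7/10)) = 10·log₁₀(69880000) = 78.4 dB SPL.

78.4 dB SPL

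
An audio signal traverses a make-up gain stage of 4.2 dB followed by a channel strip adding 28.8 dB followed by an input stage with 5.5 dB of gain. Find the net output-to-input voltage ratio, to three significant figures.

84.1

Net gain = 4.2 + 28.8 + 5.5 = 38.5 dB.
Voltage ratio = 10^(38.5/20) = 84.1.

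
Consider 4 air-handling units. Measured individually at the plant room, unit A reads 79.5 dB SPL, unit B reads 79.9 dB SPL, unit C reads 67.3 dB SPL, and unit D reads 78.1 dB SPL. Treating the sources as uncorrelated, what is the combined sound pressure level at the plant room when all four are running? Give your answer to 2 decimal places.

84.10 dB SPL

Uncorrelated sources add in intensity (power), not in dB.
L_total = 10·log₁₀(10^(79.5/10) + 10^(79.9/10) + 10^(67.3/10) + 10^(78.1/10)) = 10·log₁₀(256800000) = 84.10 dB SPL.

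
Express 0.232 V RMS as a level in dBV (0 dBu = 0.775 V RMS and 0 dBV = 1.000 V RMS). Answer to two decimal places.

-12.69 dBV

dBV = 20·log₁₀(V / 1.000 V).
20·log₁₀(0.232/1.000) = -12.69 dBV.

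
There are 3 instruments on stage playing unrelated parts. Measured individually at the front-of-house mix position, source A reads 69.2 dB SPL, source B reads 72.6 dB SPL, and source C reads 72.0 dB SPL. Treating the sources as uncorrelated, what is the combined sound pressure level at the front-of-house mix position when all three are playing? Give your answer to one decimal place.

76.3 dB SPL

Add the sources as powers (linear), then convert back to dB:
L_total = 10·log₁₀(10^(69.2/10) + 10^(72.6/10) + 10^(72.0/10)) = 10·log₁₀(42360000) = 76.3 dB SPL.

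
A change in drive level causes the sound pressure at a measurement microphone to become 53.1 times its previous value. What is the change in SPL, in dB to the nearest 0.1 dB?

SPL change from a pressure ratio uses the 20·log₁₀ form:
20·log₁₀(53.1) = 34.5 dB.

34.5 dB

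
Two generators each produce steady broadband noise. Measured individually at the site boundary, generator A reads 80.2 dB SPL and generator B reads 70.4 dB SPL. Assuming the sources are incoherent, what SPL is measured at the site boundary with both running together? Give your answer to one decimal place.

Incoherent sources sum as intensities:
L_total = 10·log₁₀(10^(80.2/10) + 10^(70.4/10)) = 10·log₁₀(115700000) = 80.6 dB SPL.

80.6 dB SPL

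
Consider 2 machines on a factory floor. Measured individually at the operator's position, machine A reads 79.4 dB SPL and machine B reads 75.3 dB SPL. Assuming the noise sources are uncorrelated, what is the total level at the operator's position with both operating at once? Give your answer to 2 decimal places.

80.83 dB SPL

Add the sources as powers (linear), then convert back to dB:
L_total = 10·log₁₀(10^(79.4/10) + 10^(75.3/10)) = 10·log₁₀(121000000) = 80.83 dB SPL.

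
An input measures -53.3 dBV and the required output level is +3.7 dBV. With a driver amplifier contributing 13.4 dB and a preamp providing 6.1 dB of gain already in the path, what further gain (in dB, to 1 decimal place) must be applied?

37.5 dB

The required make-up gain is the shortfall in the dB sum.
G = +3.7 − (-53.3) − 13.4 − 6.1 = 37.5 dB.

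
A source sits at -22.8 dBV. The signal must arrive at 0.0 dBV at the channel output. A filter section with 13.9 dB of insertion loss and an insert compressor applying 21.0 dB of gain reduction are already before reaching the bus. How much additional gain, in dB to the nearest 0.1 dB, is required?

57.7 dB

The required make-up gain is the shortfall in the dB sum.
G = 0.0 − (-22.8) + 13.9 + 21.0 = 57.7 dB.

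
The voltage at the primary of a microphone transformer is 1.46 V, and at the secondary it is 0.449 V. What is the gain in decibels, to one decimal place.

For a voltage ratio, dB = 20·log₁₀(V₂/V₁).
20·log₁₀(0.449/1.46) = 20·log₁₀(0.3075) = -10.2 dB.

-10.2 dB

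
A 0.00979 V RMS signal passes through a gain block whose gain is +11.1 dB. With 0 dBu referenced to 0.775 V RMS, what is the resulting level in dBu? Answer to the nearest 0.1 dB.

Input level: 20·log₁₀(0.00979/0.775) = -37.97 dBu.
Output: -37.97 + 11.1 = -26.9 dBu.

-26.9 dBu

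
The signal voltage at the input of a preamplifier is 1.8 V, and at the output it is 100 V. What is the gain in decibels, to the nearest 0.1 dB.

Voltage ratio → dB uses the 20·log₁₀ form:
20·log₁₀(100/1.8) = 20·log₁₀(55.56) = 34.9 dB.

34.9 dB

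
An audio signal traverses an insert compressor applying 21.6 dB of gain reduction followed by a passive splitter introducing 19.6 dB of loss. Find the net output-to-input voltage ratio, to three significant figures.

0.00871

Net gain = (−21.6) + (−19.6) = -41.2 dB.
Voltage ratio = 10^(-41.2/20) = 0.00871.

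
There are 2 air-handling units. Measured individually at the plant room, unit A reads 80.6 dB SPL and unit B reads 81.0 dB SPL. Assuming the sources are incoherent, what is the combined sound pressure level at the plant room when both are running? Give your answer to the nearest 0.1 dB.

Uncorrelated sources add in intensity (power), not in dB.
L_total = 10·log₁₀(10^(80.6/10) + 10^(81.0/10)) = 10·log₁₀(240700000) = 83.8 dB SPL.

83.8 dB SPL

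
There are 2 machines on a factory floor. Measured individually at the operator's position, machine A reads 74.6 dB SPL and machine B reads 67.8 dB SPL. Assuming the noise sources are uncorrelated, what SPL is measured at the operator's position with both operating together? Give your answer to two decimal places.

Incoherent sources sum as intensities:
L_total = 10·log₁₀(10^(74.6/10) + 10^(67.8/10)) = 10·log₁₀(34870000) = 75.42 dB SPL.

75.42 dB SPL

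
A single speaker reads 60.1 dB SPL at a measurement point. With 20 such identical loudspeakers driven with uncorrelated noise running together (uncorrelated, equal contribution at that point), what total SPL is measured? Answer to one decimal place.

20 equal incoherent sources raise the level by 10·log₁₀(20) = 13.01 dB.
L_total = 60.1 + 13.01 = 73.1 dB SPL.

73.1 dB SPL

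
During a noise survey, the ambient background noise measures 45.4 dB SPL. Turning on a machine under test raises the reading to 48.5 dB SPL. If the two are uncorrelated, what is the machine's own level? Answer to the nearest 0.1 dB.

45.6 dB SPL

Subtract intensities: L_src = 10·log₁₀(10^(L_total/10) − 10^(L_bg/10)).
L_src = 10·log₁₀(10^(48.5/10) − 10^(45.4/10)) = 10·log₁₀(36120) = 45.6 dB SPL.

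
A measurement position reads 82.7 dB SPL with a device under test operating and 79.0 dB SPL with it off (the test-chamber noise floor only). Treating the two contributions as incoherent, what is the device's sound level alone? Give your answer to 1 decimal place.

Subtract intensities: L_src = 10·log₁₀(10^(L_total/10) − 10^(L_bg/10)).
L_src = 10·log₁₀(10^(82.7/10) − 10^(79.0/10)) = 10·log₁₀(106800000) = 80.3 dB SPL.

80.3 dB SPL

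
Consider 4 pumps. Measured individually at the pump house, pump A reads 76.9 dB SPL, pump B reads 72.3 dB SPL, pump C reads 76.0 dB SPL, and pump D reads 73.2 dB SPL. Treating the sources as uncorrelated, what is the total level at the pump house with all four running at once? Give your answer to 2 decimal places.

Incoherent sources sum as intensities:
L_total = 10·log₁₀(10^(76.9/10) + 10^(72.3/10) + 10^(76.0/10) + 10^(73.2/10)) = 10·log₁₀(126700000) = 81.03 dB SPL.

81.03 dB SPL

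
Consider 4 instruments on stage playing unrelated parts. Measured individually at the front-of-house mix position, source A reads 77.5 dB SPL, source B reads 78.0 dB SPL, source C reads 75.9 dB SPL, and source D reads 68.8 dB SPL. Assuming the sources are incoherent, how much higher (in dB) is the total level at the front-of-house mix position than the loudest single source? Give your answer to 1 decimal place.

4.2 dB

Add the sources as powers (linear), then convert back to dB:
L_total = 10·log₁₀(10^(77.5/10) + 10^(78.0/10) + 10^(75.9/10) + 10^(68.8/10)) = 82.20 dB SPL.
Excess over the loudest (78.0 dB): 82.20 − 78.0 = 4.2 dB.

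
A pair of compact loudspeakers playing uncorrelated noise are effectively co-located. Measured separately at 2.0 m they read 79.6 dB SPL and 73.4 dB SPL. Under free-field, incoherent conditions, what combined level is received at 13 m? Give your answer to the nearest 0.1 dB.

64.3 dB SPL

Combined at 2.0 m: 10·log₁₀(10^(79.6/10)+10^(73.4/10)) = 80.53 dB SPL.
Then apply −20·log₁₀(13/2.0) = -16.26 dB → 64.3 dB SPL.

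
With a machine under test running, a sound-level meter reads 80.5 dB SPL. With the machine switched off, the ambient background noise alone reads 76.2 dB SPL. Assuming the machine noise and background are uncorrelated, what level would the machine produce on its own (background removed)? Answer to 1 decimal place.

Subtract intensities: L_src = 10·log₁₀(10^(L_total/10) − 10^(L_bg/10)).
L_src = 10·log₁₀(10^(80.5/10) − 10^(76.2/10)) = 10·log₁₀(70510000) = 78.5 dB SPL.

78.5 dB SPL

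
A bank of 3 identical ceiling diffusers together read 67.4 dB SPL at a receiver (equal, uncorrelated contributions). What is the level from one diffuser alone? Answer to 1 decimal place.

62.6 dB SPL

3 equal incoherent sources add 10·log₁₀(3) = 4.77 dB over one source.
L_one = 67.4 − 4.77 = 62.6 dB SPL.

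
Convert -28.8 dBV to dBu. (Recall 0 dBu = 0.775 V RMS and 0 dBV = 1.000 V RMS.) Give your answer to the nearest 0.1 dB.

The offset between the scales is 20·log₁₀(0.775/1.000) = −2.214 dB.
So dBu = -28.8 + 2.214 = -26.6 dBu.

-26.6 dBu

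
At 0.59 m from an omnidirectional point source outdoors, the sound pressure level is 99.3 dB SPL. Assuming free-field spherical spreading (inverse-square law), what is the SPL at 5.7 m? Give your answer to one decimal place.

79.6 dB SPL

For a point source in a free field, ΔL = −20·log₁₀(d₂/d₁).
ΔL = −20·log₁₀(5.7/0.59) = -19.70 dB, so L₂ = 99.3 + (-19.70) = 79.6 dB SPL.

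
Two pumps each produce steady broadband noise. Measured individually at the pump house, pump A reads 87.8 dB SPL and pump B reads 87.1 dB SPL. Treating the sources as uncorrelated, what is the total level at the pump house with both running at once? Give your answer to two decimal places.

90.47 dB SPL

Uncorrelated sources add in intensity (power), not in dB.
L_total = 10·log₁₀(10^(87.8/10) + 10^(87.1/10)) = 10·log₁₀(1115000000) = 90.47 dB SPL.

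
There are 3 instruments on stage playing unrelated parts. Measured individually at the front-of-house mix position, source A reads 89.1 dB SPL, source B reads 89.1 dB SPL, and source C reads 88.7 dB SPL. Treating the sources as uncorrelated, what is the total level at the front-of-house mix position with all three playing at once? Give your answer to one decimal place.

Add the sources as powers (linear), then convert back to dB:
L_total = 10·log₁₀(10^(89.1/10) + 10^(89.1/10) + 10^(88.7/10)) = 10·log₁₀(2367000000) = 93.7 dB SPL.

93.7 dB SPL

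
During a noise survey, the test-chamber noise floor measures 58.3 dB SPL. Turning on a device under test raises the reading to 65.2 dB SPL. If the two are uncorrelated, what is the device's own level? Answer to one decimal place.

64.2 dB SPL

Background correction is a power subtraction:
L_src = 10·log₁₀(10^(65.2/10) − 10^(58.3/10)) = 10·log₁₀(2635000) = 64.2 dB SPL.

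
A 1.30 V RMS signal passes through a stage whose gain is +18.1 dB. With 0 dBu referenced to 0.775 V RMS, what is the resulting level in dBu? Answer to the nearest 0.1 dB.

+22.6 dBu

Input level: 20·log₁₀(1.30/0.775) = 4.49 dBu.
Output: 4.49 + 18.1 = +22.6 dBu.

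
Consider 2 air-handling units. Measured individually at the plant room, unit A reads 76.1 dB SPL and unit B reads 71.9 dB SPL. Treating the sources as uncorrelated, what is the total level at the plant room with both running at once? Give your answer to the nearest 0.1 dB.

Incoherent sources sum as intensities:
L_total = 10·log₁₀(10^(76.1/10) + 10^(71.9/10)) = 10·log₁₀(56230000) = 77.5 dB SPL.

77.5 dB SPL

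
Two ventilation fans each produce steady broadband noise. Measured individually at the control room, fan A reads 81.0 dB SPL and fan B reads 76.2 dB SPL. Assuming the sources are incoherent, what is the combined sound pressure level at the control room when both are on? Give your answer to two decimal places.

82.24 dB SPL

Add the sources as powers (linear), then convert back to dB:
L_total = 10·log₁₀(10^(81.0/10) + 10^(76.2/10)) = 10·log₁₀(167600000) = 82.24 dB SPL.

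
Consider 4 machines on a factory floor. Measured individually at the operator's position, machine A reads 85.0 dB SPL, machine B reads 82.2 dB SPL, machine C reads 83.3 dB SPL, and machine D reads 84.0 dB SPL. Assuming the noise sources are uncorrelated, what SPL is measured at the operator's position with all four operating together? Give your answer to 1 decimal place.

89.8 dB SPL

Incoherent sources sum as intensities:
L_total = 10·log₁₀(10^(85.0/10) + 10^(82.2/10) + 10^(83.3/10) + 10^(84.0/10)) = 10·log₁₀(947200000) = 89.8 dB SPL.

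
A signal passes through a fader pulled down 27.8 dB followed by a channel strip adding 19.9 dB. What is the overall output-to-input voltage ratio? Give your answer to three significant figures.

0.403

Net gain = (−27.8) + 19.9 = -7.9 dB.
Voltage ratio = 10^(-7.9/20) = 0.403.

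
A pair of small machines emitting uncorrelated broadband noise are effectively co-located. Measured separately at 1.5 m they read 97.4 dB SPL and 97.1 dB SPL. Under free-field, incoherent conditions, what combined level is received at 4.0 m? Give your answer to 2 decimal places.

Combined at 1.5 m: 10·log₁₀(10^(97.4/10)+10^(97.1/10)) = 100.263 dB SPL.
Then apply −20·log₁₀(4.0/1.5) = -8.519 dB → 91.74 dB SPL.

91.74 dB SPL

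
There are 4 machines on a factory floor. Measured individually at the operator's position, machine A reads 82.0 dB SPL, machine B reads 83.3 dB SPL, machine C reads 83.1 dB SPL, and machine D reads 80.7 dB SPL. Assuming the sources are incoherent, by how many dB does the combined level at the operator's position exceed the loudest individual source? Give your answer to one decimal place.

Add the sources as powers (linear), then convert back to dB:
L_total = 10·log₁₀(10^(82.0/10) + 10^(83.3/10) + 10^(83.1/10) + 10^(80.7/10)) = 88.41 dB SPL.
Excess over the loudest (83.3 dB): 88.41 − 83.3 = 5.1 dB.

5.1 dB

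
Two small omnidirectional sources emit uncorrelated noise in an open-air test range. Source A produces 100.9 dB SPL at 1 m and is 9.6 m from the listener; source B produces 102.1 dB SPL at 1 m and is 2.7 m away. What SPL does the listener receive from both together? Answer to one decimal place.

93.7 dB SPL

At the listener: L_A = 100.9 − 20·log₁₀(9.6) = 81.25 dB; L_B = 102.1 − 20·log₁₀(2.7) = 93.47 dB.
Combined: 10·log₁₀(10^(81.25/10)+10^(93.47/10)) = 93.7 dB SPL.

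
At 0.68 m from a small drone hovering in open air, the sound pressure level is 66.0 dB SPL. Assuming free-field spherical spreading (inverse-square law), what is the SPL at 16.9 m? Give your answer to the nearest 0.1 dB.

38.1 dB SPL

For a point source in a free field, ΔL = −20·log₁₀(d₂/d₁).
ΔL = −20·log₁₀(16.9/0.68) = -27.91 dB, so L₂ = 66.0 + (-27.91) = 38.1 dB SPL.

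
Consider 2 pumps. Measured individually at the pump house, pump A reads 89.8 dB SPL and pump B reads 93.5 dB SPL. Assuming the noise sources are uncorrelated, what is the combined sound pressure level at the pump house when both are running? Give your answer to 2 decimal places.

95.04 dB SPL

Add the sources as powers (linear), then convert back to dB:
L_total = 10·log₁₀(10^(89.8/10) + 10^(93.5/10)) = 10·log₁₀(3194000000) = 95.04 dB SPL.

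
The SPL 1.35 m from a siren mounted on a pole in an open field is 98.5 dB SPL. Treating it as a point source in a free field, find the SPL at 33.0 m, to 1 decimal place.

Free-field point source: level drops by 20·log₁₀ of the distance ratio.
ΔL = −20·log₁₀(33.0/1.35) = -27.76 dB, so L₂ = 98.5 + (-27.76) = 70.7 dB SPL.

70.7 dB SPL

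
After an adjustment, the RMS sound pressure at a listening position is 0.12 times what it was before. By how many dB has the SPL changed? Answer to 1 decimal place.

-18.4 dB

SPL change from a pressure ratio uses the 20·log₁₀ form:
20·log₁₀(0.12) = -18.4 dB.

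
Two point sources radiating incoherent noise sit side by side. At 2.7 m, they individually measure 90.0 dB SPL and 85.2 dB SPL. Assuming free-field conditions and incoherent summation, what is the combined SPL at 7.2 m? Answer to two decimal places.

82.72 dB SPL

Combined at 2.7 m: 10·log₁₀(10^(90.0/10)+10^(85.2/10)) = 91.242 dB SPL.
Then apply −20·log₁₀(7.2/2.7) = -8.519 dB → 82.72 dB SPL.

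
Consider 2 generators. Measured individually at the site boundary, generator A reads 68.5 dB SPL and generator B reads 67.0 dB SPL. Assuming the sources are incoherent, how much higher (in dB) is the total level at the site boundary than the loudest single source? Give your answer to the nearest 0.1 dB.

2.3 dB

Incoherent sources sum as intensities:
L_total = 10·log₁₀(10^(68.5/10) + 10^(67.0/10)) = 70.82 dB SPL.
Excess over the loudest (68.5 dB): 70.82 − 68.5 = 2.3 dB.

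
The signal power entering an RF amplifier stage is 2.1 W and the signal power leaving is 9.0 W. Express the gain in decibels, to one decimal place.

Power is a power quantity, so gain = 10·log₁₀(P_out/P_in).
10·log₁₀(9.0/2.1) = 10·log₁₀(4.286) = 6.3 dB.

6.3 dB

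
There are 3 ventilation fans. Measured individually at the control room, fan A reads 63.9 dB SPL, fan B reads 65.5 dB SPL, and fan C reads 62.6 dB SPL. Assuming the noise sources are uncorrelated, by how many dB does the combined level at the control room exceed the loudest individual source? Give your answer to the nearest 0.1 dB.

3.4 dB

Add the sources as powers (linear), then convert back to dB:
L_total = 10·log₁₀(10^(63.9/10) + 10^(65.5/10) + 10^(62.6/10)) = 68.93 dB SPL.
Excess over the loudest (65.5 dB): 68.93 − 65.5 = 3.4 dB.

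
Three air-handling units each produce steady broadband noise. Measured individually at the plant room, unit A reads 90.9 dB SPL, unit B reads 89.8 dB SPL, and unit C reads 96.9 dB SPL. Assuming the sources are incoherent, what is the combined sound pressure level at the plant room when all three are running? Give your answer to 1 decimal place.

98.5 dB SPL

Add the sources as powers (linear), then convert back to dB:
L_total = 10·log₁₀(10^(90.9/10) + 10^(89.8/10) + 10^(96.9/10)) = 10·log₁₀(7083000000) = 98.5 dB SPL.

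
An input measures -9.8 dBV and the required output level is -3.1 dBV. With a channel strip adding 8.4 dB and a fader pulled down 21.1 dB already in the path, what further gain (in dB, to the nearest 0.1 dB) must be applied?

The required make-up gain is the shortfall in the dB sum.
G = -3.1 − (-9.8) − 8.4 + 21.1 = 19.4 dB.

19.4 dB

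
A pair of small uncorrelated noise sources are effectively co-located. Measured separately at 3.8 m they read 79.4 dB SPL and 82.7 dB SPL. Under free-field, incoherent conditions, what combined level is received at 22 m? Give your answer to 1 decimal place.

69.1 dB SPL

Combined at 3.8 m: 10·log₁₀(10^(79.4/10)+10^(82.7/10)) = 84.37 dB SPL.
Then apply −20·log₁₀(22/3.8) = -15.25 dB → 69.1 dB SPL.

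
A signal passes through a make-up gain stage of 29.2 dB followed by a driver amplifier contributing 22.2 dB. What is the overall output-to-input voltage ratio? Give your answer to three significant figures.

372

Net gain = 29.2 + 22.2 = 51.4 dB.
Voltage ratio = 10^(51.4/20) = 372.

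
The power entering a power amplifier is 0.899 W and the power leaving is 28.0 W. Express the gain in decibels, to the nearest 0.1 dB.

14.9 dB

Power ratio → dB uses the 10·log₁₀ form:
10·log₁₀(28.0/0.899) = 10·log₁₀(31.15) = 14.9 dB.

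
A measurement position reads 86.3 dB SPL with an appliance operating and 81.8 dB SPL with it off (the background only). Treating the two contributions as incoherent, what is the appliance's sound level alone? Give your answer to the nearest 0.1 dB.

Remove the background by subtracting linear intensities:
L_src = 10·log₁₀(10^(86.3/10) − 10^(81.8/10)) = 10·log₁₀(275200000) = 84.4 dB SPL.

84.4 dB SPL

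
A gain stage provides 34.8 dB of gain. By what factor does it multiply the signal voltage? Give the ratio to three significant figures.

Voltage ratio = 10^(dB/20).
10^(34.8/20) = 10^(1.740) = 55.0.

55.0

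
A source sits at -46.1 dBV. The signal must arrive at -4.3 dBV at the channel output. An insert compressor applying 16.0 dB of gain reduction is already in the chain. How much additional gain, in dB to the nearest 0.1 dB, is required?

The required make-up gain is the shortfall in the dB sum.
G = -4.3 − (-46.1) + 16.0 = 57.8 dB.

57.8 dB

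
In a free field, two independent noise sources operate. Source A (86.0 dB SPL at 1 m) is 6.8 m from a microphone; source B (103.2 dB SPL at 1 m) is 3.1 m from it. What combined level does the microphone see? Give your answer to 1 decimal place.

At the listener: L_A = 86.0 − 20·log₁₀(6.8) = 69.35 dB; L_B = 103.2 − 20·log₁₀(3.1) = 93.37 dB.
Combined: 10·log₁₀(10^(69.35/10)+10^(93.37/10)) = 93.4 dB SPL.

93.4 dB SPL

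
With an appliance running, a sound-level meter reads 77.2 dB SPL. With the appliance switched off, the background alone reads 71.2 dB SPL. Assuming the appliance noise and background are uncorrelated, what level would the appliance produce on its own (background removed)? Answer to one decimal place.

Subtract intensities: L_src = 10·log₁₀(10^(L_total/10) − 10^(L_bg/10)).
L_src = 10·log₁₀(10^(77.2/10) − 10^(71.2/10)) = 10·log₁₀(39300000) = 75.9 dB SPL.

75.9 dB SPL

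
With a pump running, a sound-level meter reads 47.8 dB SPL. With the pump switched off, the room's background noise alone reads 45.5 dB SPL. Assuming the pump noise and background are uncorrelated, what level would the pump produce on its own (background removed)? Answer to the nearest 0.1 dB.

Remove the background by subtracting linear intensities:
L_src = 10·log₁₀(10^(47.8/10) − 10^(45.5/10)) = 10·log₁₀(24770) = 43.9 dB SPL.

43.9 dB SPL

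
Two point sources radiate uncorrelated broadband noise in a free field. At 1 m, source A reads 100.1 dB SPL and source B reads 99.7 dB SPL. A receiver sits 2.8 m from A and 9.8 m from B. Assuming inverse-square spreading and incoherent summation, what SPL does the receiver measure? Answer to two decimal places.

At the listener: L_A = 100.1 − 20·log₁₀(2.8) = 91.157 dB; L_B = 99.7 − 20·log₁₀(9.8) = 79.875 dB.
Combined: 10·log₁₀(10^(91.157/10)+10^(79.875/10)) = 91.47 dB SPL.

91.47 dB SPL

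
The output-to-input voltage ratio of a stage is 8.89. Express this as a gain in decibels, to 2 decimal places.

18.98 dB

Voltage ratio → dB uses the 20·log₁₀ form:
20·log₁₀(8.89) = 18.98 dB.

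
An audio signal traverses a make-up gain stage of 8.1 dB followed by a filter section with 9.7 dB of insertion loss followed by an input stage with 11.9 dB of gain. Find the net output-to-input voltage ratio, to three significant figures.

Net gain = 8.1 + (−9.7) + 11.9 = 10.3 dB.
Voltage ratio = 10^(10.3/20) = 3.27.

3.27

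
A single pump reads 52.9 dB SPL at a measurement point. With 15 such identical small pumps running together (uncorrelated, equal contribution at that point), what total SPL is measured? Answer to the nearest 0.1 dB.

15 equal incoherent sources raise the level by 10·log₁₀(15) = 11.76 dB.
L_total = 52.9 + 11.76 = 64.7 dB SPL.

64.7 dB SPL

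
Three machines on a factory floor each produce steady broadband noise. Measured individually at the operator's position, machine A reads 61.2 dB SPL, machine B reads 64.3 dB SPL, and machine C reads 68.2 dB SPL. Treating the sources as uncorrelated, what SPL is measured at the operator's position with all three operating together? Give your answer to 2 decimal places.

Uncorrelated sources add in intensity (power), not in dB.
L_total = 10·log₁₀(10^(61.2/10) + 10^(64.3/10) + 10^(68.2/10)) = 10·log₁₀(10620000) = 70.26 dB SPL.

70.26 dB SPL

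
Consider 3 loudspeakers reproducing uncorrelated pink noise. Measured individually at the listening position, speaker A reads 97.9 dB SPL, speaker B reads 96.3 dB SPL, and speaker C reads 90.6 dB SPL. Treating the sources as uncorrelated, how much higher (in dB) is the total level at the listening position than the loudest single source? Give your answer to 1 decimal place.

Uncorrelated sources add in intensity (power), not in dB.
L_total = 10·log₁₀(10^(97.9/10) + 10^(96.3/10) + 10^(90.6/10)) = 100.64 dB SPL.
Excess over the loudest (97.9 dB): 100.64 − 97.9 = 2.7 dB.

2.7 dB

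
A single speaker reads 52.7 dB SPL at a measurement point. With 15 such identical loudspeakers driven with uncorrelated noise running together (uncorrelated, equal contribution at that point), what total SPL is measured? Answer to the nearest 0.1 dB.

15 equal incoherent sources raise the level by 10·log₁₀(15) = 11.76 dB.
L_total = 52.7 + 11.76 = 64.5 dB SPL.

64.5 dB SPL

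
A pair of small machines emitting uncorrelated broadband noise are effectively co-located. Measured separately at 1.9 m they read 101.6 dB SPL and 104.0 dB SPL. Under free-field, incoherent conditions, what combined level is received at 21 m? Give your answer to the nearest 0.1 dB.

85.1 dB SPL

Combined at 1.9 m: 10·log₁₀(10^(101.6/10)+10^(104.0/10)) = 105.97 dB SPL.
Then apply −20·log₁₀(21/1.9) = -20.87 dB → 85.1 dB SPL.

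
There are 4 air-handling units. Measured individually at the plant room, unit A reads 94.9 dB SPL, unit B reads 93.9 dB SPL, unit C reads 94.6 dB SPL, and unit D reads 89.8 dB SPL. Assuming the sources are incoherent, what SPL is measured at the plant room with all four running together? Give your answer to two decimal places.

99.72 dB SPL

Uncorrelated sources add in intensity (power), not in dB.
L_total = 10·log₁₀(10^(94.9/10) + 10^(93.9/10) + 10^(94.6/10) + 10^(89.8/10)) = 10·log₁₀(9384000000) = 99.72 dB SPL.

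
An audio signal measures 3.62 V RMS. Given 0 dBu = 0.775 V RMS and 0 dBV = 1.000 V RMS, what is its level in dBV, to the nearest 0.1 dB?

dBV = 20·log₁₀(V / 1.000 V).
20·log₁₀(3.62/1.000) = +11.2 dBV.

+11.2 dBV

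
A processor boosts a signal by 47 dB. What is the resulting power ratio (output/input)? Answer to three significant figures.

50100

Power ratio = 10^(dB/10).
10^(47/10) = 10^(4.700) = 50100.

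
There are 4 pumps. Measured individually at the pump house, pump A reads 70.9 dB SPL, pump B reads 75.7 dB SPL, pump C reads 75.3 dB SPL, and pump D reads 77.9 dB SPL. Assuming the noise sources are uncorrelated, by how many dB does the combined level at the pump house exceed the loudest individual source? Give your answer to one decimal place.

3.7 dB

Add the sources as powers (linear), then convert back to dB:
L_total = 10·log₁₀(10^(70.9/10) + 10^(75.7/10) + 10^(75.3/10) + 10^(77.9/10)) = 81.61 dB SPL.
Excess over the loudest (77.9 dB): 81.61 − 77.9 = 3.7 dB.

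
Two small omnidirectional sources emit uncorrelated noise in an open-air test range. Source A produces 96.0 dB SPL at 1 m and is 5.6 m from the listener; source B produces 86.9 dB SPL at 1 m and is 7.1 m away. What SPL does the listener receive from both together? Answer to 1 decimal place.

81.4 dB SPL

At the listener: L_A = 96.0 − 20·log₁₀(5.6) = 81.04 dB; L_B = 86.9 − 20·log₁₀(7.1) = 69.87 dB.
Combined: 10·log₁₀(10^(81.04/10)+10^(69.87/10)) = 81.4 dB SPL.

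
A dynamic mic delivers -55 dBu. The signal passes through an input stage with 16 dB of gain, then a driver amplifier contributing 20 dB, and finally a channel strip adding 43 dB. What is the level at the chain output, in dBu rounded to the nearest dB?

Gain stages sum in dB:
-55 + 16 + 20 + 43 = +24 dBu.

+24 dBu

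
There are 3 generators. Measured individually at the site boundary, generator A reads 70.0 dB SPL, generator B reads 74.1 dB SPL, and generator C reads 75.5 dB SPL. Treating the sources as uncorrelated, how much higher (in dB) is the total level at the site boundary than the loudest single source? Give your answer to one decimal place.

Add the sources as powers (linear), then convert back to dB:
L_total = 10·log₁₀(10^(70.0/10) + 10^(74.1/10) + 10^(75.5/10)) = 78.52 dB SPL.
Excess over the loudest (75.5 dB): 78.52 − 75.5 = 3.0 dB.

3.0 dB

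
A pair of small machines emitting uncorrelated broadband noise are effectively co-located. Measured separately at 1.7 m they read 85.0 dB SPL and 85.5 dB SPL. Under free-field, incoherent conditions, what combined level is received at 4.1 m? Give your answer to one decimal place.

Combined at 1.7 m: 10·log₁₀(10^(85.0/10)+10^(85.5/10)) = 88.27 dB SPL.
Then apply −20·log₁₀(4.1/1.7) = -7.65 dB → 80.6 dB SPL.

80.6 dB SPL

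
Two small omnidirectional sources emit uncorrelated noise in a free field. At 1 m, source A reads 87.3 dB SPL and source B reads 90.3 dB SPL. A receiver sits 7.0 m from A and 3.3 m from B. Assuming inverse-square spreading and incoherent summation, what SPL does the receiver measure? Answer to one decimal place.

80.4 dB SPL

At the listener: L_A = 87.3 − 20·log₁₀(7.0) = 70.40 dB; L_B = 90.3 − 20·log₁₀(3.3) = 79.93 dB.
Combined: 10·log₁₀(10^(70.40/10)+10^(79.93/10)) = 80.4 dB SPL.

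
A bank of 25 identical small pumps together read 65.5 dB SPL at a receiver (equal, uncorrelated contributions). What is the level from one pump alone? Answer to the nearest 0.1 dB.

25 equal incoherent sources add 10·log₁₀(25) = 13.98 dB over one source.
L_one = 65.5 − 13.98 = 51.5 dB SPL.

51.5 dB SPL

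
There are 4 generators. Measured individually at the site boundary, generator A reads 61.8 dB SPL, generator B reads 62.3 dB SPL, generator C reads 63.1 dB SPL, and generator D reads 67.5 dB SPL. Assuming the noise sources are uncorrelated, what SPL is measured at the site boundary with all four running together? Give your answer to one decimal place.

Incoherent sources sum as intensities:
L_total = 10·log₁₀(10^(61.8/10) + 10^(62.3/10) + 10^(63.1/10) + 10^(67.5/10)) = 10·log₁₀(10880000) = 70.4 dB SPL.

70.4 dB SPL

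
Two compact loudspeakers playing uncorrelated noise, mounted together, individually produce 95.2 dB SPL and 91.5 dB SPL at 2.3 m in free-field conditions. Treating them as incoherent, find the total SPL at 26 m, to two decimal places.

75.68 dB SPL

Combined at 2.3 m: 10·log₁₀(10^(95.2/10)+10^(91.5/10)) = 96.743 dB SPL.
Then apply −20·log₁₀(26/2.3) = -21.065 dB → 75.68 dB SPL.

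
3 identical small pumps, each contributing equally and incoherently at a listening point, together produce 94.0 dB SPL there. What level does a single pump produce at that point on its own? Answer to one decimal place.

3 equal incoherent sources add 10·log₁₀(3) = 4.77 dB over one source.
L_one = 94.0 − 4.77 = 89.2 dB SPL.

89.2 dB SPL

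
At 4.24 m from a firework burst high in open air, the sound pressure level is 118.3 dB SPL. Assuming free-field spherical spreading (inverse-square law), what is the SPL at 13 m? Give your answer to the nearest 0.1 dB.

Inverse-square spreading gives ΔL = −20·log₁₀(d₂/d₁).
ΔL = −20·log₁₀(13/4.24) = -9.73 dB, so L₂ = 118.3 + (-9.73) = 108.6 dB SPL.

108.6 dB SPL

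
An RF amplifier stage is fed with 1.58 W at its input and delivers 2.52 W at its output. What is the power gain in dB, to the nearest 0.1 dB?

Power is a power quantity, so gain = 10·log₁₀(P_out/P_in).
10·log₁₀(2.52/1.58) = 10·log₁₀(1.595) = 2.0 dB.

2.0 dB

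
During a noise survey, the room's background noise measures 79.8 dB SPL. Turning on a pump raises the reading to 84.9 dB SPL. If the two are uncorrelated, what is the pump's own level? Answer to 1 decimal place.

83.3 dB SPL

Subtract intensities: L_src = 10·log₁₀(10^(L_total/10) − 10^(L_bg/10)).
L_src = 10·log₁₀(10^(84.9/10) − 10^(79.8/10)) = 10·log₁₀(213500000) = 83.3 dB SPL.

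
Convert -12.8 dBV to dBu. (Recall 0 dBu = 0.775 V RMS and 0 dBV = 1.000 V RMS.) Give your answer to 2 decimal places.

-10.59 dBu

The offset between the scales is 20·log₁₀(0.775/1.000) = −2.214 dB.
So dBu = -12.8 + 2.214 = -10.59 dBu.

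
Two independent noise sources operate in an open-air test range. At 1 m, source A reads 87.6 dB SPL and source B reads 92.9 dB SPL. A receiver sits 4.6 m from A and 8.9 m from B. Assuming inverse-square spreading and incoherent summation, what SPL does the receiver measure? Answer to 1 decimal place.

At the listener: L_A = 87.6 − 20·log₁₀(4.6) = 74.34 dB; L_B = 92.9 − 20·log₁₀(8.9) = 73.91 dB.
Combined: 10·log₁₀(10^(74.34/10)+10^(73.91/10)) = 77.1 dB SPL.

77.1 dB SPL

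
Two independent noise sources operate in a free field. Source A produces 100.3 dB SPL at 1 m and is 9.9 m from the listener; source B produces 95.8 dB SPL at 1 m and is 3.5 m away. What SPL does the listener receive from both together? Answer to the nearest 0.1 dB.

At the listener: L_A = 100.3 − 20·log₁₀(9.9) = 80.39 dB; L_B = 95.8 − 20·log₁₀(3.5) = 84.92 dB.
Combined: 10·log₁₀(10^(80.39/10)+10^(84.92/10)) = 86.2 dB SPL.

86.2 dB SPL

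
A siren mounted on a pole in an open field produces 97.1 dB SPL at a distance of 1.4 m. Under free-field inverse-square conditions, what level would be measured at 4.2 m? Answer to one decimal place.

For a point source in a free field, ΔL = −20·log₁₀(d₂/d₁).
ΔL = −20·log₁₀(4.2/1.4) = -9.54 dB, so L₂ = 97.1 + (-9.54) = 87.6 dB SPL.

87.6 dB SPL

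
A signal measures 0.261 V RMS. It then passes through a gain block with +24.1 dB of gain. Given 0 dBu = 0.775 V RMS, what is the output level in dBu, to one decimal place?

+14.6 dBu

Input level: 20·log₁₀(0.261/0.775) = -9.45 dBu.
Output: -9.45 + 24.1 = +14.6 dBu.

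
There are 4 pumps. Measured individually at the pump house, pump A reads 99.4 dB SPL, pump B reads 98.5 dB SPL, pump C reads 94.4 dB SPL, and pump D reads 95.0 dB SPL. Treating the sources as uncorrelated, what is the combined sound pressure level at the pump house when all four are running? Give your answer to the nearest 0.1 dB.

Uncorrelated sources add in intensity (power), not in dB.
L_total = 10·log₁₀(10^(99.4/10) + 10^(98.5/10) + 10^(94.4/10) + 10^(95.0/10)) = 10·log₁₀(21706000000) = 103.4 dB SPL.

103.4 dB SPL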